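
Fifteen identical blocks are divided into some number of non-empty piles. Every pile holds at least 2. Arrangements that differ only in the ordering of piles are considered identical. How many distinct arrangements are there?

A partial list (first 12 by largest part):
15
2, 13
3, 12
4, 11
2, 2, 11
5, 10
2, 3, 10
6, 9
2, 4, 9
3, 3, 9
2, 2, 2, 9
7, 8
…and 29 more, for 41 total.

41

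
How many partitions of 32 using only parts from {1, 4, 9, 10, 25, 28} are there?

There are too many to list fully; the first 12 (by largest part) are:
4, 28
1, 1, 1, 1, 28
1, 1, 1, 4, 25
1, 1, 1, 1, 1, 1, 1, 25
1, 1, 10, 10, 10
1, 1, 1, 9, 10, 10
4, 4, 4, 10, 10
1, 1, 1, 1, 4, 4, 10, 10
1, 1, 1, 1, 1, 1, 1, 1, 4, 10, 10
1, 1, 1, 1, 1, 1, 1, 1, 1, 1, 1, 1, 10, 10
4, 9, 9, 10
1, 1, 1, 1, 9, 9, 10
…and 31 more, for 43 total.

43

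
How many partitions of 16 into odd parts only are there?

A partial list (first 12 by largest part):
15,1
13,3
13,1,1,1
11,5
11,3,1,1
11,1,1,1,1,1
9,7
9,5,1,1
9,3,3,1
9,3,1,1,1,1
9,1,1,1,1,1,1,1
7,7,1,1
…and 20 more, for 32 total.

32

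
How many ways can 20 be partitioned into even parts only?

There are too many to list fully; the first 12 (by largest part) are:
20
2, 18
4, 16
2, 2, 16
6, 14
2, 4, 14
2, 2, 2, 14
8, 12
2, 6, 12
4, 4, 12
2, 2, 4, 12
2, 2, 2, 2, 12
…and 30 more, for 42 total.

42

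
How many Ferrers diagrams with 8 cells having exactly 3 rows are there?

5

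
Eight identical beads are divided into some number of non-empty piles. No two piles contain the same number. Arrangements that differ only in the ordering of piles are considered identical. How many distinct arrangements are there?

The partitions of 8 that satisfy the conditions:
8
7+1
6+2
5+3
5+2+1
4+3+1

6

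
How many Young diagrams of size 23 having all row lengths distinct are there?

104

There are 104 such partitions.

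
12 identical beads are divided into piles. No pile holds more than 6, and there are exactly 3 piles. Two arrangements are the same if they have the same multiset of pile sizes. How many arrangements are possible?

Enumerating:
6,5,1
6,4,2
6,3,3
5,5,2
5,4,3
4,4,4

6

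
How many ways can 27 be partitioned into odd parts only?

Counting exhaustively, 192 partitions satisfy the conditions.

192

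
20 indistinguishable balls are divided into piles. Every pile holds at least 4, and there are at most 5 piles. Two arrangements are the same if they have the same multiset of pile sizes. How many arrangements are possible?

24

Listing the qualifying partitions of 20:
20
16+4
15+5
14+6
13+7
12+8
12+4+4
11+9
11+5+4
10+10
10+6+4
10+5+5
9+7+4
9+6+5
8+8+4
8+7+5
8+6+6
8+4+4+4
7+7+6
7+5+4+4
6+6+4+4
6+5+5+4
5+5+5+5
4+4+4+4+4
Counting gives 24.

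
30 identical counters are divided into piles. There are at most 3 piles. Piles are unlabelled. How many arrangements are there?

A full systematic count gives 91.

91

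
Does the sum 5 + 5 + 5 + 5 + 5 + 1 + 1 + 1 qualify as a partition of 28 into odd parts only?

Yes

The parts sum to 28, and the condition 'every summand is odd' holds.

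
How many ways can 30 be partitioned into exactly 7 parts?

618

Direct enumeration gives 618 partitions.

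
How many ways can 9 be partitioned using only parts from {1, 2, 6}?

7

The partitions of 9 that satisfy the conditions:
6 + 2 + 1
6 + 1 + 1 + 1
2 + 2 + 2 + 2 + 1
2 + 2 + 2 + 1 + 1 + 1
2 + 2 + 1 + 1 + 1 + 1 + 1
2 + 1 + 1 + 1 + 1 + 1 + 1 + 1
1 + 1 + 1 + 1 + 1 + 1 + 1 + 1 + 1
Counting gives 7.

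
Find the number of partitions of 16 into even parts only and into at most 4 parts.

15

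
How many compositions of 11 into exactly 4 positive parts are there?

120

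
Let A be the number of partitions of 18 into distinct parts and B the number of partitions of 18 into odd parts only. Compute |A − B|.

0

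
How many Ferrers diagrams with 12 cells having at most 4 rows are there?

34

There are too many to list fully; the first 12 (by largest part) are:
12
11+1
10+2
10+1+1
9+3
9+2+1
9+1+1+1
8+4
8+3+1
8+2+2
8+2+1+1
7+5
…and 22 more, for 34 total.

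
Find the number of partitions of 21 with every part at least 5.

15

They are:
21
5,16
6,15
7,14
8,13
9,12
10,11
5,5,11
5,6,10
5,7,9
6,6,9
5,8,8
6,7,8
7,7,7
5,5,5,6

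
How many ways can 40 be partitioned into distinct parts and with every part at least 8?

36

There are too many to list fully; the first 12 (by largest part) are:
40
32, 8
31, 9
30, 10
29, 11
28, 12
27, 13
26, 14
25, 15
24, 16
23, 17
23, 9, 8
…and 24 more, for 36 total.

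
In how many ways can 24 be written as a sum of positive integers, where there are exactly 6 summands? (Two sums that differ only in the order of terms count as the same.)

199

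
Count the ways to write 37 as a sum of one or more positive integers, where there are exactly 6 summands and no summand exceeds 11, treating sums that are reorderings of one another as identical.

332

Direct enumeration gives 332 partitions.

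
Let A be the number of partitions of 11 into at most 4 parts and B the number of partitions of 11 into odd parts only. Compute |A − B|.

15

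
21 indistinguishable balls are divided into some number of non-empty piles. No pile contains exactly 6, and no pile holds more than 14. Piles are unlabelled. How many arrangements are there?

Enumerating by decreasing first part gives 587 partitions in all.

587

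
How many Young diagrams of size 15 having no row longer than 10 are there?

164

Systematic enumeration (by largest part, then next-largest, …) yields 164.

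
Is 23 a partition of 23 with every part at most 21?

The parts sum to 23, and the condition 'no summand exceeds 21' is violated.

No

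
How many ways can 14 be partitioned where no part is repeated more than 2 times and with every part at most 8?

There are too many to list fully; the first 12 (by largest part) are:
8+6
8+5+1
8+4+2
8+4+1+1
8+3+3
8+3+2+1
8+2+2+1+1
7+7
7+6+1
7+5+2
7+5+1+1
7+4+3
…and 30 more, for 42 total.

42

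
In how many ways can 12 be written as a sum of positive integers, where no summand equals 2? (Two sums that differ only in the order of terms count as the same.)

35

There are too many to list fully; the first 12 (by largest part) are:
12
11, 1
10, 1, 1
9, 3
9, 1, 1, 1
8, 4
8, 3, 1
8, 1, 1, 1, 1
7, 5
7, 4, 1
7, 3, 1, 1
7, 1, 1, 1, 1, 1
…and 23 more, for 35 total.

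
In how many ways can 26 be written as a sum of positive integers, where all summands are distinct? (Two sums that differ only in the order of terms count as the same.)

165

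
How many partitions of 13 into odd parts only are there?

18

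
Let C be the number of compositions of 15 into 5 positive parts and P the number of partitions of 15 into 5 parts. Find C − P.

Ordered (compositions into 5 parts): C(14,4) = 1001.
Partitions of 15 into exactly 5 parts: 30.
Difference: 1001 − 30 = 971.

971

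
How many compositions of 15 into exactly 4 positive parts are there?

By stars and bars with positive parts, the count is C(14,3) = 364.

364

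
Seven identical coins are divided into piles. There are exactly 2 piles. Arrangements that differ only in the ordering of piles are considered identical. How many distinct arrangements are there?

3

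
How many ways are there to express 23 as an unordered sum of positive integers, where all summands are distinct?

104

Counting exhaustively, 104 partitions satisfy the conditions.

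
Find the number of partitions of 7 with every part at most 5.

Listing the qualifying partitions of 7:
2+5
1+1+5
3+4
1+2+4
1+1+1+4
1+3+3
2+2+3
1+1+2+3
1+1+1+1+3
1+2+2+2
1+1+1+2+2
1+1+1+1+1+2
1+1+1+1+1+1+1
Counting gives 13.

13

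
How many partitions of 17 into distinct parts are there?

38

There are too many to list fully; the first 12 (by largest part) are:
17
1+16
2+15
3+14
1+2+14
4+13
1+3+13
5+12
1+4+12
2+3+12
6+11
1+5+11
…and 26 more, for 38 total.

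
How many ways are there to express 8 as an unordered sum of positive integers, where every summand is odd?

The partitions of 8 that satisfy the conditions:
7,1
5,3
5,1,1,1
3,3,1,1
3,1,1,1,1,1
1,1,1,1,1,1,1,1
That's 6 in total.

6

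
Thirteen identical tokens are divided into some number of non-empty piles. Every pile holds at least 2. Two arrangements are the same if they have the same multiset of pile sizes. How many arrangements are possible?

24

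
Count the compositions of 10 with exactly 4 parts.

84

Equivalently, choose which 3 of the 9 gaps become plus signs: C(9,3) = 84.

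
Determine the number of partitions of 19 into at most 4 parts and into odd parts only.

11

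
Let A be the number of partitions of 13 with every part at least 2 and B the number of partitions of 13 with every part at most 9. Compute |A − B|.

Partitions of 13 with every part at least 2: 24.
Partitions of 13 with every part at most 9: 94.
|24 − 94| = 70.

70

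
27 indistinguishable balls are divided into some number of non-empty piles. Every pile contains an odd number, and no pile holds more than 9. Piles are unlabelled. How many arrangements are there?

102

Systematic enumeration (by largest part, then next-largest, …) yields 102.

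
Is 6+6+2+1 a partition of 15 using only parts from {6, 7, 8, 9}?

No

The parts sum to 15, and the condition 'each summand belongs to {6, 7, 8, 9}' is violated.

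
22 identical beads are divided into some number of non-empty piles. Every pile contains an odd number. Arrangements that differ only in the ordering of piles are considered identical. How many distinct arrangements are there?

89

Counting exhaustively, 89 partitions satisfy the conditions.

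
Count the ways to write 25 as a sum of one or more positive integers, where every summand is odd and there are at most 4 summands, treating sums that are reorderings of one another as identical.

17

The partitions of 25 that satisfy the conditions:
25
1 + 1 + 23
1 + 3 + 21
1 + 5 + 19
3 + 3 + 19
1 + 7 + 17
3 + 5 + 17
1 + 9 + 15
3 + 7 + 15
5 + 5 + 15
1 + 11 + 13
3 + 9 + 13
5 + 7 + 13
3 + 11 + 11
5 + 9 + 11
7 + 7 + 11
7 + 9 + 9
That's 17 in total.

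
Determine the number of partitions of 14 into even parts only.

15

Listing the qualifying partitions of 14:
14
12 + 2
10 + 4
10 + 2 + 2
8 + 6
8 + 4 + 2
8 + 2 + 2 + 2
6 + 6 + 2
6 + 4 + 4
6 + 4 + 2 + 2
6 + 2 + 2 + 2 + 2
4 + 4 + 4 + 2
4 + 4 + 2 + 2 + 2
4 + 2 + 2 + 2 + 2 + 2
2 + 2 + 2 + 2 + 2 + 2 + 2
That's 15 in total.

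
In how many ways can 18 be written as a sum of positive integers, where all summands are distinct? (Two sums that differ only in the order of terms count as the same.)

46

There are too many to list fully; the first 12 (by largest part) are:
18
17,1
16,2
15,3
15,2,1
14,4
14,3,1
13,5
13,4,1
13,3,2
12,6
12,5,1
…and 34 more, for 46 total.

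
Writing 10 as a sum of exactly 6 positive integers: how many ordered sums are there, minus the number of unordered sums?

121

Ordered (compositions into 6 parts): C(9,5) = 126.
Partitions of 10 into exactly 6 parts: 5.
Difference: 126 − 5 = 121.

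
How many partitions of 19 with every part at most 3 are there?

A partial list (first 12 by largest part):
3, 3, 3, 3, 3, 3, 1
3, 3, 3, 3, 3, 2, 2
3, 3, 3, 3, 3, 2, 1, 1
3, 3, 3, 3, 3, 1, 1, 1, 1
3, 3, 3, 3, 2, 2, 2, 1
3, 3, 3, 3, 2, 2, 1, 1, 1
3, 3, 3, 3, 2, 1, 1, 1, 1, 1
3, 3, 3, 3, 1, 1, 1, 1, 1, 1, 1
3, 3, 3, 2, 2, 2, 2, 2
3, 3, 3, 2, 2, 2, 2, 1, 1
3, 3, 3, 2, 2, 2, 1, 1, 1, 1
3, 3, 3, 2, 2, 1, 1, 1, 1, 1, 1
…and 28 more, for 40 total.

40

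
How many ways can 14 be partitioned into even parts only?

15

Enumerating:
14
12,2
10,4
10,2,2
8,6
8,4,2
8,2,2,2
6,6,2
6,4,4
6,4,2,2
6,2,2,2,2
4,4,4,2
4,4,2,2,2
4,2,2,2,2,2
2,2,2,2,2,2,2
That's 15 in total.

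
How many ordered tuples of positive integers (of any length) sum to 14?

8192

There are 13 gaps and each independently is a cut or not, giving 2^13 = 8192.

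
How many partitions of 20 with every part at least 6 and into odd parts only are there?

2

Enumerating:
13, 7
11, 9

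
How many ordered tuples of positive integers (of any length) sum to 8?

Each of the 7 gaps between 8 units is either a break or not: 2^7 = 128.

128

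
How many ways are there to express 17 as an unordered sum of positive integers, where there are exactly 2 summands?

8

They are:
16 + 1
15 + 2
14 + 3
13 + 4
12 + 5
11 + 6
10 + 7
9 + 8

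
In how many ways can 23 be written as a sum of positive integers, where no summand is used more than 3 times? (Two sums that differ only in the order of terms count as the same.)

592

Enumerating by decreasing first part gives 592 partitions in all.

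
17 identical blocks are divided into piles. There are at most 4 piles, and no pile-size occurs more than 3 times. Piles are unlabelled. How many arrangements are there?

There are 72 such partitions.

72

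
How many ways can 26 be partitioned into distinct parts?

There are 165 such partitions.

165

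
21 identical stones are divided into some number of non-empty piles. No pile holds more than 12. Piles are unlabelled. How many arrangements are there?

Direct enumeration gives 725 partitions.

725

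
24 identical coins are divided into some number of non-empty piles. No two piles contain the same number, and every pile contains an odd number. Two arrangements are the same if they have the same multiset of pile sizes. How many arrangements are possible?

11

The partitions of 24 that satisfy the conditions:
23, 1
21, 3
19, 5
17, 7
15, 9
15, 5, 3, 1
13, 11
13, 7, 3, 1
11, 9, 3, 1
11, 7, 5, 1
9, 7, 5, 3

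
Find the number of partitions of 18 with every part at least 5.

9

Listing the qualifying partitions of 18:
18
5+13
6+12
7+11
8+10
9+9
5+5+8
5+6+7
6+6+6
Counting gives 9.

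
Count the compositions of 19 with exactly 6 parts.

Equivalently, choose which 5 of the 18 gaps become plus signs: C(18,5) = 8568.

8568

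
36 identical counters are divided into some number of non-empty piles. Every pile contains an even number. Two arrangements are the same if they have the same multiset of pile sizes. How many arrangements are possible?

385

Counting exhaustively, 385 partitions satisfy the conditions.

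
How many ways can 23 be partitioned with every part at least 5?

They are:
23
18,5
17,6
16,7
15,8
14,9
13,10
13,5,5
12,11
12,6,5
11,7,5
11,6,6
10,8,5
10,7,6
9,9,5
9,8,6
9,7,7
8,8,7
8,5,5,5
7,6,5,5
6,6,6,5

21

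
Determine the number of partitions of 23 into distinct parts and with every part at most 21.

Counting exhaustively, 102 partitions satisfy the conditions.

102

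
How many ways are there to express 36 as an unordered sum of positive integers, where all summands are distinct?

668

Direct enumeration gives 668 partitions.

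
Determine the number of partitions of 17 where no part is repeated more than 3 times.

Counting exhaustively, 166 partitions satisfy the conditions.

166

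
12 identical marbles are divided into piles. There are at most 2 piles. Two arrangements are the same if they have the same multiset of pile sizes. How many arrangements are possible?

7

The partitions of 12 that satisfy the conditions:
12
1+11
2+10
3+9
4+8
5+7
6+6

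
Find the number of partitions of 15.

176

Direct enumeration gives 176 partitions.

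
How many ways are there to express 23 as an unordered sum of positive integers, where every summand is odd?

104

Counting exhaustively, 104 partitions satisfy the conditions.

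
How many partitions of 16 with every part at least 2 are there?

55

There are too many to list fully; the first 12 (by largest part) are:
16
2 + 14
3 + 13
4 + 12
2 + 2 + 12
5 + 11
2 + 3 + 11
6 + 10
2 + 4 + 10
3 + 3 + 10
2 + 2 + 2 + 10
7 + 9
…and 43 more, for 55 total.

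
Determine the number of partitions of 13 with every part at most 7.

Direct enumeration gives 82 partitions.

82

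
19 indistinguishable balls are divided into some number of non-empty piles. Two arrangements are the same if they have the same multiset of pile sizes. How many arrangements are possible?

490

Enumerating by decreasing first part gives 490 partitions in all.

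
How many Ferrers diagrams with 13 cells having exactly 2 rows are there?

6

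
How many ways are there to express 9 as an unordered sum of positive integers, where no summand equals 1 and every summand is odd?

2

Listing the qualifying partitions of 9:
9
3, 3, 3
That's 2 in total.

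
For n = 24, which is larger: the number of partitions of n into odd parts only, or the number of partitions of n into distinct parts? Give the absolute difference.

Partitions of 24 into odd parts only: 122.
Partitions of 24 into distinct parts: 122.
|122 − 122| = 0.

0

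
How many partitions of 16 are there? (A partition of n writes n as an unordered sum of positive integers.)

There are 231 such partitions.

231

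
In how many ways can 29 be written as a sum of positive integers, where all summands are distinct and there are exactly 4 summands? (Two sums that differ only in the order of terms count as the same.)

94

A full systematic count gives 94.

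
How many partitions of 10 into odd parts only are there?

Listing the qualifying partitions of 10:
9,1
7,3
7,1,1,1
5,5
5,3,1,1
5,1,1,1,1,1
3,3,3,1
3,3,1,1,1,1
3,1,1,1,1,1,1,1
1,1,1,1,1,1,1,1,1,1
Counting gives 10.

10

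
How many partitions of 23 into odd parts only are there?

A full systematic count gives 104.

104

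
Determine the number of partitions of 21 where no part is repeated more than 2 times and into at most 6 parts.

228

A full systematic count gives 228.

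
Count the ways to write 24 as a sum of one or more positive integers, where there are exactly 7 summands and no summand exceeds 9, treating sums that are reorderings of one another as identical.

Systematic enumeration (by largest part, then next-largest, …) yields 137.

137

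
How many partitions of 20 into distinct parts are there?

There are too many to list fully; the first 12 (by largest part) are:
20
1 + 19
2 + 18
3 + 17
1 + 2 + 17
4 + 16
1 + 3 + 16
5 + 15
1 + 4 + 15
2 + 3 + 15
6 + 14
1 + 5 + 14
…and 52 more, for 64 total.

64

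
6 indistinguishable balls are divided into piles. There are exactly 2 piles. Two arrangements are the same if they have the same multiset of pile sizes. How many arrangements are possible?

Listing the qualifying partitions of 6:
5+1
4+2
3+3
Counting gives 3.

3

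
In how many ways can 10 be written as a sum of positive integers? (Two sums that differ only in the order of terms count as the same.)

There are too many to list fully; the first 12 (by largest part) are:
10
9,1
8,2
8,1,1
7,3
7,2,1
7,1,1,1
6,4
6,3,1
6,2,2
6,2,1,1
6,1,1,1,1
…and 30 more, for 42 total.

42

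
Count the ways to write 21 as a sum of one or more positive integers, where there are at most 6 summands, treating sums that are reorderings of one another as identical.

331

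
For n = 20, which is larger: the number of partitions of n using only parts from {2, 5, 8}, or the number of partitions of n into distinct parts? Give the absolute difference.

Partitions of 20 using only parts from {2, 5, 8}: 6.
Partitions of 20 into distinct parts: 64.
|6 − 64| = 58.

58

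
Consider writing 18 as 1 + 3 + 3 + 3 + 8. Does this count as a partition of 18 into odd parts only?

The parts sum to 18, and the condition 'every summand is odd' is violated.

No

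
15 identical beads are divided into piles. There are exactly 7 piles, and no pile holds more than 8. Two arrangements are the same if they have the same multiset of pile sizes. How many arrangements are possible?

Listing the qualifying partitions of 15:
8 + 2 + 1 + 1 + 1 + 1 + 1
7 + 3 + 1 + 1 + 1 + 1 + 1
7 + 2 + 2 + 1 + 1 + 1 + 1
6 + 4 + 1 + 1 + 1 + 1 + 1
6 + 3 + 2 + 1 + 1 + 1 + 1
6 + 2 + 2 + 2 + 1 + 1 + 1
5 + 5 + 1 + 1 + 1 + 1 + 1
5 + 4 + 2 + 1 + 1 + 1 + 1
5 + 3 + 3 + 1 + 1 + 1 + 1
5 + 3 + 2 + 2 + 1 + 1 + 1
5 + 2 + 2 + 2 + 2 + 1 + 1
4 + 4 + 3 + 1 + 1 + 1 + 1
4 + 4 + 2 + 2 + 1 + 1 + 1
4 + 3 + 3 + 2 + 1 + 1 + 1
4 + 3 + 2 + 2 + 2 + 1 + 1
4 + 2 + 2 + 2 + 2 + 2 + 1
3 + 3 + 3 + 3 + 1 + 1 + 1
3 + 3 + 3 + 2 + 2 + 1 + 1
3 + 3 + 2 + 2 + 2 + 2 + 1
3 + 2 + 2 + 2 + 2 + 2 + 2

20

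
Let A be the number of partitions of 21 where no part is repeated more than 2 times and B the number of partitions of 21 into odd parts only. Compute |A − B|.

167

Partitions of 21 where no part is repeated more than 2 times: 243.
Partitions of 21 into odd parts only: 76.
|243 − 76| = 167.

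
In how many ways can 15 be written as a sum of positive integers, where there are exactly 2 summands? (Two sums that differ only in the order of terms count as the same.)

They are:
14, 1
13, 2
12, 3
11, 4
10, 5
9, 6
8, 7
That's 7 in total.

7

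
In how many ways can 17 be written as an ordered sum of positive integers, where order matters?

65536

There are 16 gaps and each independently is a cut or not, giving 2^16 = 65536.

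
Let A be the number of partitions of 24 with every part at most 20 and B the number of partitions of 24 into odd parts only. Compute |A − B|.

Partitions of 24 with every part at most 20: 1568.
Partitions of 24 into odd parts only: 122.
|1568 − 122| = 1446.

1446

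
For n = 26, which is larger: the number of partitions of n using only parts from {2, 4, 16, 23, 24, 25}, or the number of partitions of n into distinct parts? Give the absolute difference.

Partitions of 26 using only parts from {2, 4, 16, 23, 24, 25}: 11.
Partitions of 26 into distinct parts: 165.
|11 − 165| = 154.

154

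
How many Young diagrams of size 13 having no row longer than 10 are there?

Direct enumeration gives 97 partitions.

97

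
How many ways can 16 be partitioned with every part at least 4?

Listing the qualifying partitions of 16:
16
12, 4
11, 5
10, 6
9, 7
8, 8
8, 4, 4
7, 5, 4
6, 6, 4
6, 5, 5
4, 4, 4, 4

11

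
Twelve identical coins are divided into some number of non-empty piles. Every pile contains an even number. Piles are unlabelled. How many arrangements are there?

11

Listing the qualifying partitions of 12:
12
2,10
4,8
2,2,8
6,6
2,4,6
2,2,2,6
4,4,4
2,2,4,4
2,2,2,2,4
2,2,2,2,2,2
Counting gives 11.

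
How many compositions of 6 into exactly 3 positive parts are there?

10

Equivalently, choose which 2 of the 5 gaps become plus signs: C(5,2) = 10.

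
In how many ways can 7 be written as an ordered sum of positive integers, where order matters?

64

Each of the 6 gaps between 7 units is either a break or not: 2^6 = 64.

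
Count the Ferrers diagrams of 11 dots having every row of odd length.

They are:
11
9 + 1 + 1
7 + 3 + 1
7 + 1 + 1 + 1 + 1
5 + 5 + 1
5 + 3 + 3
5 + 3 + 1 + 1 + 1
5 + 1 + 1 + 1 + 1 + 1 + 1
3 + 3 + 3 + 1 + 1
3 + 3 + 1 + 1 + 1 + 1 + 1
3 + 1 + 1 + 1 + 1 + 1 + 1 + 1 + 1
1 + 1 + 1 + 1 + 1 + 1 + 1 + 1 + 1 + 1 + 1

12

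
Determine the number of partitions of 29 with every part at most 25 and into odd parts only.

Systematic enumeration (by largest part, then next-largest, …) yields 254.

254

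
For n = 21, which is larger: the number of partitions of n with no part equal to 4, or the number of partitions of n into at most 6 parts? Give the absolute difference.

Partitions of 21 with no part equal to 4: 495.
Partitions of 21 into at most 6 parts: 331.
|495 − 331| = 164.

164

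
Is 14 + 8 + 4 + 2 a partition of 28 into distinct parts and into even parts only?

The parts sum to 28, and the condition 'all summands are distinct' holds; the condition 'every summand is even' holds.

Yes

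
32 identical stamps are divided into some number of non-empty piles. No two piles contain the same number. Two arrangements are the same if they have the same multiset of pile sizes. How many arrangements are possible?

A full systematic count gives 390.

390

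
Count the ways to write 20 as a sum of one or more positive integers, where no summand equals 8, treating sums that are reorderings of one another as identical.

550

Direct enumeration gives 550 partitions.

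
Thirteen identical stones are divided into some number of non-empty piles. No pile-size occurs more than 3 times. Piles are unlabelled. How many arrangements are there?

64

A partial list (first 12 by largest part):
13
12, 1
11, 2
11, 1, 1
10, 3
10, 2, 1
10, 1, 1, 1
9, 4
9, 3, 1
9, 2, 2
9, 2, 1, 1
8, 5
…and 52 more, for 64 total.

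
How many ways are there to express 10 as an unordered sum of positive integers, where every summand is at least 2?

The partitions of 10 that satisfy the conditions:
10
8 + 2
7 + 3
6 + 4
6 + 2 + 2
5 + 5
5 + 3 + 2
4 + 4 + 2
4 + 3 + 3
4 + 2 + 2 + 2
3 + 3 + 2 + 2
2 + 2 + 2 + 2 + 2

12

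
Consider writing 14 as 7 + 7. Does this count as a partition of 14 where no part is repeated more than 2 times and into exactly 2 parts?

Yes

The parts sum to 14, and the condition 'no summand is used more than 2 times' holds; the condition 'there are exactly 2 summands' holds.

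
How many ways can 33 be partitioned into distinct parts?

Counting exhaustively, 448 partitions satisfy the conditions.

448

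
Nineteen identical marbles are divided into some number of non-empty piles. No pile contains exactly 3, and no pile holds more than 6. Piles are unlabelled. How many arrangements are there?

99

There are 99 such partitions.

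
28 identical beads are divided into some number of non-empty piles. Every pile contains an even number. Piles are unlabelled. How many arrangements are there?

Systematic enumeration (by largest part, then next-largest, …) yields 135.

135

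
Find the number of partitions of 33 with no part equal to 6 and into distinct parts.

311

A full systematic count gives 311.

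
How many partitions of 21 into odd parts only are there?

76

There are 76 such partitions.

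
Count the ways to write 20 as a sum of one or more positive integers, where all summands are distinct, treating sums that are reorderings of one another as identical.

A partial list (first 12 by largest part):
20
1,19
2,18
3,17
1,2,17
4,16
1,3,16
5,15
1,4,15
2,3,15
6,14
1,5,14
…and 52 more, for 64 total.

64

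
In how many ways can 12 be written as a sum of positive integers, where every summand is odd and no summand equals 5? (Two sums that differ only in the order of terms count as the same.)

The partitions of 12 that satisfy the conditions:
1, 11
3, 9
1, 1, 1, 9
1, 1, 3, 7
1, 1, 1, 1, 1, 7
3, 3, 3, 3
1, 1, 1, 3, 3, 3
1, 1, 1, 1, 1, 1, 3, 3
1, 1, 1, 1, 1, 1, 1, 1, 1, 3
1, 1, 1, 1, 1, 1, 1, 1, 1, 1, 1, 1

10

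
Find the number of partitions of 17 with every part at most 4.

72

Enumerating by decreasing first part gives 72 partitions in all.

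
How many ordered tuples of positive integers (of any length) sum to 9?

256

There are 8 gaps and each independently is a cut or not, giving 2^8 = 256.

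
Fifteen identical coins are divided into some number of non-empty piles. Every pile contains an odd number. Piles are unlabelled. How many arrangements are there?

27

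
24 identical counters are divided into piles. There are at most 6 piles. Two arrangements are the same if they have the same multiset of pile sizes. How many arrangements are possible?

There are 532 such partitions.

532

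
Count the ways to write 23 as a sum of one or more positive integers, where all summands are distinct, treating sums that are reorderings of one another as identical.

Direct enumeration gives 104 partitions.

104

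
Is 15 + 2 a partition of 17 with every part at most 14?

The parts sum to 17, and the condition 'no summand exceeds 14' is violated.

No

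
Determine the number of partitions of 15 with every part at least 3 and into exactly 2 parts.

They are:
12, 3
11, 4
10, 5
9, 6
8, 7
That's 5 in total.

5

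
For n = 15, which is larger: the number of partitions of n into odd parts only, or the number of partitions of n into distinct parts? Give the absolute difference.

0

Partitions of 15 into odd parts only: 27.
Partitions of 15 into distinct parts: 27.
|27 − 27| = 0.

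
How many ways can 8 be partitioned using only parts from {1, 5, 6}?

Enumerating:
6,1,1
5,1,1,1
1,1,1,1,1,1,1,1

3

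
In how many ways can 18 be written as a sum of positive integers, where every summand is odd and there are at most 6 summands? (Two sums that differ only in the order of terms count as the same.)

There are too many to list fully; the first 12 (by largest part) are:
17 + 1
15 + 3
15 + 1 + 1 + 1
13 + 5
13 + 3 + 1 + 1
13 + 1 + 1 + 1 + 1 + 1
11 + 7
11 + 5 + 1 + 1
11 + 3 + 3 + 1
11 + 3 + 1 + 1 + 1 + 1
9 + 9
9 + 7 + 1 + 1
…and 15 more, for 27 total.

27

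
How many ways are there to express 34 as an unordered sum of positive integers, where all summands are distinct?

512

Counting exhaustively, 512 partitions satisfy the conditions.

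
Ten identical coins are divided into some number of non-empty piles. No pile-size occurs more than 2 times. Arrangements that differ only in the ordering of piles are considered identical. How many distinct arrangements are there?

The partitions of 10 that satisfy the conditions:
10
9, 1
8, 2
8, 1, 1
7, 3
7, 2, 1
6, 4
6, 3, 1
6, 2, 2
6, 2, 1, 1
5, 5
5, 4, 1
5, 3, 2
5, 3, 1, 1
5, 2, 2, 1
4, 4, 2
4, 4, 1, 1
4, 3, 3
4, 3, 2, 1
4, 2, 2, 1, 1
3, 3, 2, 2
3, 3, 2, 1, 1
Counting gives 22.

22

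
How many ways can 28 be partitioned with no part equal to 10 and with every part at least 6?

23

They are:
28
22 + 6
21 + 7
20 + 8
19 + 9
17 + 11
16 + 12
16 + 6 + 6
15 + 13
15 + 7 + 6
14 + 14
14 + 8 + 6
14 + 7 + 7
13 + 9 + 6
13 + 8 + 7
12 + 9 + 7
12 + 8 + 8
11 + 11 + 6
11 + 9 + 8
9 + 7 + 6 + 6
8 + 8 + 6 + 6
8 + 7 + 7 + 6
7 + 7 + 7 + 7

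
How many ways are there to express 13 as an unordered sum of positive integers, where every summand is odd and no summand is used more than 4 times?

They are:
13
1, 1, 11
1, 3, 9
1, 1, 1, 1, 9
1, 5, 7
3, 3, 7
1, 1, 1, 3, 7
3, 5, 5
1, 1, 1, 5, 5
1, 1, 3, 3, 5
1, 3, 3, 3, 3
1, 1, 1, 1, 3, 3, 3

12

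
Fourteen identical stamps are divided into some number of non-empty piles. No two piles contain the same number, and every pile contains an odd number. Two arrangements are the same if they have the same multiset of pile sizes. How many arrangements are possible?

3

The partitions of 14 that satisfy the conditions:
1 + 13
3 + 11
5 + 9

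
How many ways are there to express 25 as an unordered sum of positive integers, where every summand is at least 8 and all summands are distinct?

The partitions of 25 that satisfy the conditions:
25
8,17
9,16
10,15
11,14
12,13

6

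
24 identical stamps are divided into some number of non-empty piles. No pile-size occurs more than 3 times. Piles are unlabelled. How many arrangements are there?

722

Counting exhaustively, 722 partitions satisfy the conditions.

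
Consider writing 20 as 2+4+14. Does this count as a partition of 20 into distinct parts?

Yes

The parts sum to 20, and the condition 'all summands are distinct' holds.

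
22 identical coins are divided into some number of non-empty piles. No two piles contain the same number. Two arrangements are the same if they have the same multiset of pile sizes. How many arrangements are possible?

89

Direct enumeration gives 89 partitions.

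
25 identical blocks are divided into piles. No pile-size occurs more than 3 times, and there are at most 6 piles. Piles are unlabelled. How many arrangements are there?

576

Systematic enumeration (by largest part, then next-largest, …) yields 576.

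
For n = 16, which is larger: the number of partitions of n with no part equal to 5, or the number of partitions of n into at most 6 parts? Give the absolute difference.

Partitions of 16 with no part equal to 5: 175.
Partitions of 16 into at most 6 parts: 136.
|175 − 136| = 39.

39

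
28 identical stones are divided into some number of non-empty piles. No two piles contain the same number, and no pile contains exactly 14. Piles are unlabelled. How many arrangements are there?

Direct enumeration gives 201 partitions.

201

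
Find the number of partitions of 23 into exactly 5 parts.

141

Enumerating by decreasing first part gives 141 partitions in all.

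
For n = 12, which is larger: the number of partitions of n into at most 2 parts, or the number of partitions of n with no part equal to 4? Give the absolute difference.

Partitions of 12 into at most 2 parts: 7.
Partitions of 12 with no part equal to 4: 55.
|7 − 55| = 48.

48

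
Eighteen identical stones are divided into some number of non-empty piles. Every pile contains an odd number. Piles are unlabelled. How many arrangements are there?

There are too many to list fully; the first 12 (by largest part) are:
17 + 1
15 + 3
15 + 1 + 1 + 1
13 + 5
13 + 3 + 1 + 1
13 + 1 + 1 + 1 + 1 + 1
11 + 7
11 + 5 + 1 + 1
11 + 3 + 3 + 1
11 + 3 + 1 + 1 + 1 + 1
11 + 1 + 1 + 1 + 1 + 1 + 1 + 1
9 + 9
…and 34 more, for 46 total.

46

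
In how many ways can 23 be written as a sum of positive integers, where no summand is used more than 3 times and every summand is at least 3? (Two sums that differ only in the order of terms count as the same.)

79

Systematic enumeration (by largest part, then next-largest, …) yields 79.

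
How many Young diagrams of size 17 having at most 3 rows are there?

33

There are too many to list fully; the first 12 (by largest part) are:
17
16,1
15,2
15,1,1
14,3
14,2,1
13,4
13,3,1
13,2,2
12,5
12,4,1
12,3,2
…and 21 more, for 33 total.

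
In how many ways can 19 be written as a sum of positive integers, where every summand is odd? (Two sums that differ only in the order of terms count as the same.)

A partial list (first 12 by largest part):
19
1, 1, 17
1, 3, 15
1, 1, 1, 1, 15
1, 5, 13
3, 3, 13
1, 1, 1, 3, 13
1, 1, 1, 1, 1, 1, 13
1, 7, 11
3, 5, 11
1, 1, 1, 5, 11
1, 1, 3, 3, 11
…and 42 more, for 54 total.

54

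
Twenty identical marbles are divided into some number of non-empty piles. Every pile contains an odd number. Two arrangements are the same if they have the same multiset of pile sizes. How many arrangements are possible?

64

A partial list (first 12 by largest part):
19+1
17+3
17+1+1+1
15+5
15+3+1+1
15+1+1+1+1+1
13+7
13+5+1+1
13+3+3+1
13+3+1+1+1+1
13+1+1+1+1+1+1+1
11+9
…and 52 more, for 64 total.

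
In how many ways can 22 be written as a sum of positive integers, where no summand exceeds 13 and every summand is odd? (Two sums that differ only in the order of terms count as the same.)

78

There are 78 such partitions.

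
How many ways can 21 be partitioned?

There are 792 such partitions.

792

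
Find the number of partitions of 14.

Systematic enumeration (by largest part, then next-largest, …) yields 135.

135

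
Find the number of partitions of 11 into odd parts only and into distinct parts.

2

Enumerating:
11
7, 3, 1
Counting gives 2.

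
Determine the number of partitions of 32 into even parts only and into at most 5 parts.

101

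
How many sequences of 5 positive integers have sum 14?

715

Equivalently, choose which 4 of the 13 gaps become plus signs: C(13,4) = 715.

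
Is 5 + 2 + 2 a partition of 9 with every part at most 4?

The parts sum to 9, and the condition 'no summand exceeds 4' is violated.

No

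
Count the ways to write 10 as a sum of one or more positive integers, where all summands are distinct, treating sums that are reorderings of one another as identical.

Listing the qualifying partitions of 10:
10
9+1
8+2
7+3
7+2+1
6+4
6+3+1
5+4+1
5+3+2
4+3+2+1
That's 10 in total.

10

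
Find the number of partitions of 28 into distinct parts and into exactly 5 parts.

A partial list (first 12 by largest part):
1+2+3+4+18
1+2+3+5+17
1+2+3+6+16
1+2+4+5+16
1+2+3+7+15
1+2+4+6+15
1+3+4+5+15
1+2+3+8+14
1+2+4+7+14
1+2+5+6+14
1+3+4+6+14
2+3+4+5+14
…and 45 more, for 57 total.

57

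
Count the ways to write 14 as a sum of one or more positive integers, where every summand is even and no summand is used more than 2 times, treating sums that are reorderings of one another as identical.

The partitions of 14 that satisfy the conditions:
14
2 + 12
4 + 10
2 + 2 + 10
6 + 8
2 + 4 + 8
2 + 6 + 6
4 + 4 + 6
2 + 2 + 4 + 6

9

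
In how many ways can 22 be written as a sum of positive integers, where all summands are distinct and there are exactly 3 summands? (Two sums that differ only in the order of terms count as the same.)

30

A partial list (first 12 by largest part):
1, 2, 19
1, 3, 18
1, 4, 17
2, 3, 17
1, 5, 16
2, 4, 16
1, 6, 15
2, 5, 15
3, 4, 15
1, 7, 14
2, 6, 14
3, 5, 14
…and 18 more, for 30 total.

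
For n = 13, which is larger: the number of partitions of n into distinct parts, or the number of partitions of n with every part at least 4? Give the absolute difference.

13

Partitions of 13 into distinct parts: 18.
Partitions of 13 with every part at least 4: 5.
|18 − 5| = 13.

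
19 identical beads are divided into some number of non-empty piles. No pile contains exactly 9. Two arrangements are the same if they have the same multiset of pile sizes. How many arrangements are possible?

Enumerating by decreasing first part gives 448 partitions in all.

448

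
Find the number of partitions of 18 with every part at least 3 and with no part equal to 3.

16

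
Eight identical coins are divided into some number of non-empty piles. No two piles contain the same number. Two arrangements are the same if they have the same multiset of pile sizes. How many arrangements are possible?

They are:
8
1, 7
2, 6
3, 5
1, 2, 5
1, 3, 4

6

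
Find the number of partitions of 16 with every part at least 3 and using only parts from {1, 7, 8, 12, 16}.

2

Listing the qualifying partitions of 16:
16
8, 8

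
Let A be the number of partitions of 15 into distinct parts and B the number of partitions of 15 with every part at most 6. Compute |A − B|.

Partitions of 15 into distinct parts: 27.
Partitions of 15 with every part at most 6: 110.
|27 − 110| = 83.

83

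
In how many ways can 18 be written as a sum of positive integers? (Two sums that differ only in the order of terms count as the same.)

Enumerating by decreasing first part gives 385 partitions in all.

385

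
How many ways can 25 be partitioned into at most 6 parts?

Enumerating by decreasing first part gives 612 partitions in all.

612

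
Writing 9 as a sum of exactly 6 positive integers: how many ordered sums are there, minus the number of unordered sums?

53

Compositions: C(8,5) = 56.
Unordered (partitions into 6 parts): 3.
Difference: 56 − 3 = 53.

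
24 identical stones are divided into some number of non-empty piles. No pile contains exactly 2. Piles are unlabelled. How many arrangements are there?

A full systematic count gives 573.

573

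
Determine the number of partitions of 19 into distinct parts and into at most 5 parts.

54

There are too many to list fully; the first 12 (by largest part) are:
19
18+1
17+2
16+3
16+2+1
15+4
15+3+1
14+5
14+4+1
14+3+2
13+6
13+5+1
…and 42 more, for 54 total.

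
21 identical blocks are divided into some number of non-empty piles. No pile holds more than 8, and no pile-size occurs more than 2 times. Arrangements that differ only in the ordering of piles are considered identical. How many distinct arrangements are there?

103

Direct enumeration gives 103 partitions.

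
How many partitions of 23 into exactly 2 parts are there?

11

The partitions of 23 that satisfy the conditions:
1+22
2+21
3+20
4+19
5+18
6+17
7+16
8+15
9+14
10+13
11+12
That's 11 in total.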